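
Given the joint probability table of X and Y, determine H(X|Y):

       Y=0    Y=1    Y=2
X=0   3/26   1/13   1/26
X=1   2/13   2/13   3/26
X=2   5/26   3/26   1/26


H(X|Y) = Σ_y p(y) H(X|Y=y)
  p(Y=0) = 6/13, H(X|Y=0) = 1.5546
  p(Y=1) = 9/26, H(X|Y=1) = 1.5305
  p(Y=2) = 5/26, H(X|Y=2) = 1.3710
H(X|Y) = 0.4615×1.5546 + 0.3462×1.5305 + 0.1923×1.3710 = 1.5109 bits


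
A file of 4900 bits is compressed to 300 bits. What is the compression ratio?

Compression ratio = Original / Compressed
= 4900 / 300 = 16.33:1


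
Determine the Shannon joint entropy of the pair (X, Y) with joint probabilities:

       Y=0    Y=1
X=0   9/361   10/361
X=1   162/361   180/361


H(X,Y) = -Σ p(x,y) log₂ p(x,y)
  p(0,0)=9/361: -0.0249 × log₂(0.0249) = 0.1328
  p(0,1)=10/361: -0.0277 × log₂(0.0277) = 0.1433
  p(1,0)=162/361: -0.4488 × log₂(0.4488) = 0.5188
  p(1,1)=180/361: -0.4986 × log₂(0.4986) = 0.5006
H(X,Y) = 1.2955 bits


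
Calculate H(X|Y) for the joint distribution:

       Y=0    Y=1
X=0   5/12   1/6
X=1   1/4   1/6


H(X|Y) = Σ_y p(y) H(X|Y=y)
  p(Y=0) = 2/3, H(X|Y=0) = 0.9544
  p(Y=1) = 1/3, H(X|Y=1) = 1.0000
H(X|Y) = 0.6667×0.9544 + 0.3333×1.0000 = 0.9696 bits


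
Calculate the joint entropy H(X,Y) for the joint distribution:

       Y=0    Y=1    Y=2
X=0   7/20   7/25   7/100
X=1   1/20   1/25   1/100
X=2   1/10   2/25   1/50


H(X,Y) = -Σ p(x,y) log₂ p(x,y)
  p(0,0)=7/20: -0.3500 × log₂(0.3500) = 0.5301
  p(0,1)=7/25: -0.2800 × log₂(0.2800) = 0.5142
  p(0,2)=7/100: -0.0700 × log₂(0.0700) = 0.2686
  p(1,0)=1/20: -0.0500 × log₂(0.0500) = 0.2161
  p(1,1)=1/25: -0.0400 × log₂(0.0400) = 0.1858
  p(1,2)=1/100: -0.0100 × log₂(0.0100) = 0.0664
  p(2,0)=1/10: -0.1000 × log₂(0.1000) = 0.3322
  p(2,1)=2/25: -0.0800 × log₂(0.0800) = 0.2915
  p(2,2)=1/50: -0.0200 × log₂(0.0200) = 0.1129
H(X,Y) = 2.5177 bits


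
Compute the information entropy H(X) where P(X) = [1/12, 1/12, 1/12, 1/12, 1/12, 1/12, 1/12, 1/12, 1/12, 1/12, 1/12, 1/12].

H(X) = -Σ p(x) log₂ p(x)
  -1/12 × log₂(1/12) = 0.2987
  -1/12 × log₂(1/12) = 0.2987
  -1/12 × log₂(1/12) = 0.2987
  -1/12 × log₂(1/12) = 0.2987
  -1/12 × log₂(1/12) = 0.2987
  -1/12 × log₂(1/12) = 0.2987
  -1/12 × log₂(1/12) = 0.2987
  -1/12 × log₂(1/12) = 0.2987
  -1/12 × log₂(1/12) = 0.2987
  -1/12 × log₂(1/12) = 0.2987
  -1/12 × log₂(1/12) = 0.2987
  -1/12 × log₂(1/12) = 0.2987
H(X) = 3.5850 bits


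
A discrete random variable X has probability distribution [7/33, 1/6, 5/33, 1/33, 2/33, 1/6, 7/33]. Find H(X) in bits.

H(X) = -Σ p(x) log₂ p(x)
  -7/33 × log₂(7/33) = 0.4745
  -1/6 × log₂(1/6) = 0.4308
  -5/33 × log₂(5/33) = 0.4125
  -1/33 × log₂(1/33) = 0.1529
  -2/33 × log₂(2/33) = 0.2451
  -1/6 × log₂(1/6) = 0.4308
  -7/33 × log₂(7/33) = 0.4745
H(X) = 2.6212 bits


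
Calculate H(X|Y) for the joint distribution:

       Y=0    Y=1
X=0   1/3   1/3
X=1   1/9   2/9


H(X|Y) = Σ_y p(y) H(X|Y=y)
  p(Y=0) = 4/9, H(X|Y=0) = 0.8113
  p(Y=1) = 5/9, H(X|Y=1) = 0.9710
H(X|Y) = 0.4444×0.8113 + 0.5556×0.9710 = 0.9000 bits


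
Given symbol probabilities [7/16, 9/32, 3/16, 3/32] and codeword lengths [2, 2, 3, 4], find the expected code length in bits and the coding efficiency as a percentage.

Average length L = Σ p_i × l_i = 2.3750 bits
Entropy H = 1.8095 bits
Efficiency η = H/L × 100% = 76.19%


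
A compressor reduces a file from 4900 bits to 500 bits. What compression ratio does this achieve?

Compression ratio = Original / Compressed
= 4900 / 500 = 9.80:1


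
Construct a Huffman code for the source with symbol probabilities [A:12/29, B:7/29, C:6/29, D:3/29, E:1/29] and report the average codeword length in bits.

Huffman tree construction:
Combine smallest probabilities repeatedly
Resulting codes:
  A: 0 (length 1)
  B: 10 (length 2)
  C: 111 (length 3)
  D: 1101 (length 4)
  E: 1100 (length 4)
Average length = Σ p(s) × length(s) = 2.0690 bits


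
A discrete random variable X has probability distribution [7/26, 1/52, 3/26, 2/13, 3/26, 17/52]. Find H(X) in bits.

H(X) = -Σ p(x) log₂ p(x)
  -7/26 × log₂(7/26) = 0.5097
  -1/52 × log₂(1/52) = 0.1096
  -3/26 × log₂(3/26) = 0.3595
  -2/13 × log₂(2/13) = 0.4155
  -3/26 × log₂(3/26) = 0.3595
  -17/52 × log₂(17/52) = 0.5273
H(X) = 2.2810 bits


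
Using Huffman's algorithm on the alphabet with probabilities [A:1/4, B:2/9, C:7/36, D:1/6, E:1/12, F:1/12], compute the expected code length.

Huffman tree construction:
Combine smallest probabilities repeatedly
Resulting codes:
  A: 10 (length 2)
  B: 01 (length 2)
  C: 00 (length 2)
  D: 110 (length 3)
  E: 1110 (length 4)
  F: 1111 (length 4)
Average length = Σ p(s) × length(s) = 2.5000 bits


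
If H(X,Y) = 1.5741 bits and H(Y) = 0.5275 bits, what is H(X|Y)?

Chain rule: H(X,Y) = H(X|Y) + H(Y)
H(X|Y) = H(X,Y) - H(Y) = 1.5741 - 0.5275 = 1.0466 bits


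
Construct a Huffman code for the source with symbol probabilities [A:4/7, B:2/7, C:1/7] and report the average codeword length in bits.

Huffman tree construction:
Combine smallest probabilities repeatedly
Resulting codes:
  A: 1 (length 1)
  B: 01 (length 2)
  C: 00 (length 2)
Average length = Σ p(s) × length(s) = 1.4286 bits


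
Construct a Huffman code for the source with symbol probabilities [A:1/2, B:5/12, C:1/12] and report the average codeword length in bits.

Huffman tree construction:
Combine smallest probabilities repeatedly
Resulting codes:
  A: 0 (length 1)
  B: 11 (length 2)
  C: 10 (length 2)
Average length = Σ p(s) × length(s) = 1.5000 bits


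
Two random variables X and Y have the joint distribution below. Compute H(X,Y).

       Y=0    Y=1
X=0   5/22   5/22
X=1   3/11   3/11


H(X,Y) = -Σ p(x,y) log₂ p(x,y)
  p(0,0)=5/22: -0.2273 × log₂(0.2273) = 0.4858
  p(0,1)=5/22: -0.2273 × log₂(0.2273) = 0.4858
  p(1,0)=3/11: -0.2727 × log₂(0.2727) = 0.5112
  p(1,1)=3/11: -0.2727 × log₂(0.2727) = 0.5112
H(X,Y) = 1.9940 bits


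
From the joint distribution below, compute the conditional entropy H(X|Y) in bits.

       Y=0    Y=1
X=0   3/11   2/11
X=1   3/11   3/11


H(X|Y) = Σ_y p(y) H(X|Y=y)
  p(Y=0) = 6/11, H(X|Y=0) = 1.0000
  p(Y=1) = 5/11, H(X|Y=1) = 0.9710
H(X|Y) = 0.5455×1.0000 + 0.4545×0.9710 = 0.9868 bits


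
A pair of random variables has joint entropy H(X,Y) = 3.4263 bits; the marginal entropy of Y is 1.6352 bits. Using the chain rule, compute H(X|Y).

Chain rule: H(X,Y) = H(X|Y) + H(Y)
H(X|Y) = H(X,Y) - H(Y) = 3.4263 - 1.6352 = 1.7911 bits


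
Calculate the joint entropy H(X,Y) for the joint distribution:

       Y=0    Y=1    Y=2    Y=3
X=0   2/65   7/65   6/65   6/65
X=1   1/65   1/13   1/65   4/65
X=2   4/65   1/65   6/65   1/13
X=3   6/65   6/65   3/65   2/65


H(X,Y) = -Σ p(x,y) log₂ p(x,y)
  p(0,0)=2/65: -0.0308 × log₂(0.0308) = 0.1545
  p(0,1)=7/65: -0.1077 × log₂(0.1077) = 0.3462
  p(0,2)=6/65: -0.0923 × log₂(0.0923) = 0.3173
  p(0,3)=6/65: -0.0923 × log₂(0.0923) = 0.3173
  p(1,0)=1/65: -0.0154 × log₂(0.0154) = 0.0927
  p(1,1)=1/13: -0.0769 × log₂(0.0769) = 0.2846
  p(1,2)=1/65: -0.0154 × log₂(0.0154) = 0.0927
  p(1,3)=4/65: -0.0615 × log₂(0.0615) = 0.2475
  p(2,0)=4/65: -0.0615 × log₂(0.0615) = 0.2475
  p(2,1)=1/65: -0.0154 × log₂(0.0154) = 0.0927
  p(2,2)=6/65: -0.0923 × log₂(0.0923) = 0.3173
  p(2,3)=1/13: -0.0769 × log₂(0.0769) = 0.2846
  p(3,0)=6/65: -0.0923 × log₂(0.0923) = 0.3173
  p(3,1)=6/65: -0.0923 × log₂(0.0923) = 0.3173
  p(3,2)=3/65: -0.0462 × log₂(0.0462) = 0.2048
  p(3,3)=2/65: -0.0308 × log₂(0.0308) = 0.1545
H(X,Y) = 3.7889 bits


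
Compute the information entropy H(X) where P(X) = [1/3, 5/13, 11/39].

H(X) = -Σ p(x) log₂ p(x)
  -1/3 × log₂(1/3) = 0.5283
  -5/13 × log₂(5/13) = 0.5302
  -11/39 × log₂(11/39) = 0.5150
H(X) = 1.5735 bits


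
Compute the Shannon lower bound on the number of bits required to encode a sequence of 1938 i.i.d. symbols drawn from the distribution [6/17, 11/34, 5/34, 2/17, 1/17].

Entropy H = 2.0674 bits/symbol
Minimum bits = H × n = 2.0674 × 1938
= 4006.58 bits


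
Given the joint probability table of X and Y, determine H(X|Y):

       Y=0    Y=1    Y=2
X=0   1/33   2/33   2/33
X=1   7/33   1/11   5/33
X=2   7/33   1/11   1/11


H(X|Y) = Σ_y p(y) H(X|Y=y)
  p(Y=0) = 5/11, H(X|Y=0) = 1.2867
  p(Y=1) = 8/33, H(X|Y=1) = 1.5613
  p(Y=2) = 10/33, H(X|Y=2) = 1.4855
H(X|Y) = 0.4545×1.2867 + 0.2424×1.5613 + 0.3030×1.4855 = 1.4135 bits


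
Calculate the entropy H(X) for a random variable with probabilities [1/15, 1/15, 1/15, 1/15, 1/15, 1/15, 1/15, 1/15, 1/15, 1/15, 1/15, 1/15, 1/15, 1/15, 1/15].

H(X) = -Σ p(x) log₂ p(x)
  -1/15 × log₂(1/15) = 0.2605
  -1/15 × log₂(1/15) = 0.2605
  -1/15 × log₂(1/15) = 0.2605
  -1/15 × log₂(1/15) = 0.2605
  -1/15 × log₂(1/15) = 0.2605
  -1/15 × log₂(1/15) = 0.2605
  -1/15 × log₂(1/15) = 0.2605
  -1/15 × log₂(1/15) = 0.2605
  -1/15 × log₂(1/15) = 0.2605
  -1/15 × log₂(1/15) = 0.2605
  -1/15 × log₂(1/15) = 0.2605
  -1/15 × log₂(1/15) = 0.2605
  -1/15 × log₂(1/15) = 0.2605
  -1/15 × log₂(1/15) = 0.2605
  -1/15 × log₂(1/15) = 0.2605
H(X) = 3.9069 bits


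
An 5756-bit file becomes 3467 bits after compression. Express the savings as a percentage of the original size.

Space savings = (1 - Compressed/Original) × 100%
= (1 - 3467/5756) × 100%
= 39.77%


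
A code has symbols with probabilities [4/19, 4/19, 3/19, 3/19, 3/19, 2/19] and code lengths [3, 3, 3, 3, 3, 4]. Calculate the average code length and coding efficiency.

Average length L = Σ p_i × l_i = 3.1053 bits
Entropy H = 2.5498 bits
Efficiency η = H/L × 100% = 82.11%


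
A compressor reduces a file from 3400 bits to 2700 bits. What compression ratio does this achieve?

Compression ratio = Original / Compressed
= 3400 / 2700 = 1.26:1


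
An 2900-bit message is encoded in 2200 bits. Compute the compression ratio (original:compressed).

Compression ratio = Original / Compressed
= 2900 / 2200 = 1.32:1


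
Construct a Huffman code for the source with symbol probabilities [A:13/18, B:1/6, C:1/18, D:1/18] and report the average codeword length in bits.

Huffman tree construction:
Combine smallest probabilities repeatedly
Resulting codes:
  A: 1 (length 1)
  B: 01 (length 2)
  C: 000 (length 3)
  D: 001 (length 3)
Average length = Σ p(s) × length(s) = 1.3889 bits


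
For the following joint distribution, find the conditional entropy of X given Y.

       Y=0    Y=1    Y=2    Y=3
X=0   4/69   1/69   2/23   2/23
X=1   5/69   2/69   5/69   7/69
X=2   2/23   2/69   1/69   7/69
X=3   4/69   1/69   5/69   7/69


H(X|Y) = Σ_y p(y) H(X|Y=y)
  p(Y=0) = 19/69, H(X|Y=0) = 1.9785
  p(Y=1) = 2/23, H(X|Y=1) = 1.9183
  p(Y=2) = 17/69, H(X|Y=2) = 1.8093
  p(Y=3) = 9/23, H(X|Y=3) = 1.9970
H(X|Y) = 0.2754×1.9785 + 0.0870×1.9183 + 0.2464×1.8093 + 0.3913×1.9970 = 1.9388 bits


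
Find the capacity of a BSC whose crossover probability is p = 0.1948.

For BSC with error probability p:
C = 1 - H(p) where H(p) is binary entropy
H(0.1948) = -0.1948 × log₂(0.1948) - 0.8052 × log₂(0.8052)
H(p) = 0.7114
C = 1 - 0.7114 = 0.2886 bits/use


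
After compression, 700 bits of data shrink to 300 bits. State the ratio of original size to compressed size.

Compression ratio = Original / Compressed
= 700 / 300 = 2.33:1


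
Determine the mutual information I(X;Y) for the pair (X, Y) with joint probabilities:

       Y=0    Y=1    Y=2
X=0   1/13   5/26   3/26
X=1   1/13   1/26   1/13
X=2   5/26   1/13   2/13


H(X) = 1.5126, H(Y) = 1.5828, H(X,Y) = 3.0091
I(X;Y) = H(X) + H(Y) - H(X,Y) = 0.0863 bits


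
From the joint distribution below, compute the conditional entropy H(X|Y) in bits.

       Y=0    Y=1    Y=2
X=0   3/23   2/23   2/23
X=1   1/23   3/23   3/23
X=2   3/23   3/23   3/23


H(X|Y) = Σ_y p(y) H(X|Y=y)
  p(Y=0) = 7/23, H(X|Y=0) = 1.4488
  p(Y=1) = 8/23, H(X|Y=1) = 1.5613
  p(Y=2) = 8/23, H(X|Y=2) = 1.5613
H(X|Y) = 0.3043×1.4488 + 0.3478×1.5613 + 0.3478×1.5613 = 1.5271 bits


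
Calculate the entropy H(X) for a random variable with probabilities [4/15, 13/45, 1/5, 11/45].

H(X) = -Σ p(x) log₂ p(x)
  -4/15 × log₂(4/15) = 0.5085
  -13/45 × log₂(13/45) = 0.5175
  -1/5 × log₂(1/5) = 0.4644
  -11/45 × log₂(11/45) = 0.4968
H(X) = 1.9872 bits


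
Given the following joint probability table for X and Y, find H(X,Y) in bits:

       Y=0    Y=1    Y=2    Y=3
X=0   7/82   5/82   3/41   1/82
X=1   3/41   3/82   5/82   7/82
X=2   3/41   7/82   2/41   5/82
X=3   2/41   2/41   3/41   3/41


H(X,Y) = -Σ p(x,y) log₂ p(x,y)
  p(0,0)=7/82: -0.0854 × log₂(0.0854) = 0.3031
  p(0,1)=5/82: -0.0610 × log₂(0.0610) = 0.2461
  p(0,2)=3/41: -0.0732 × log₂(0.0732) = 0.2760
  p(0,3)=1/82: -0.0122 × log₂(0.0122) = 0.0775
  p(1,0)=3/41: -0.0732 × log₂(0.0732) = 0.2760
  p(1,1)=3/82: -0.0366 × log₂(0.0366) = 0.1746
  p(1,2)=5/82: -0.0610 × log₂(0.0610) = 0.2461
  p(1,3)=7/82: -0.0854 × log₂(0.0854) = 0.3031
  p(2,0)=3/41: -0.0732 × log₂(0.0732) = 0.2760
  p(2,1)=7/82: -0.0854 × log₂(0.0854) = 0.3031
  p(2,2)=2/41: -0.0488 × log₂(0.0488) = 0.2126
  p(2,3)=5/82: -0.0610 × log₂(0.0610) = 0.2461
  p(3,0)=2/41: -0.0488 × log₂(0.0488) = 0.2126
  p(3,1)=2/41: -0.0488 × log₂(0.0488) = 0.2126
  p(3,2)=3/41: -0.0732 × log₂(0.0732) = 0.2760
  p(3,3)=3/41: -0.0732 × log₂(0.0732) = 0.2760
H(X,Y) = 3.9175 bits


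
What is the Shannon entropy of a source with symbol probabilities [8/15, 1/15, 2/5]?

H(X) = -Σ p(x) log₂ p(x)
  -8/15 × log₂(8/15) = 0.4837
  -1/15 × log₂(1/15) = 0.2605
  -2/5 × log₂(2/5) = 0.5288
H(X) = 1.2729 bits


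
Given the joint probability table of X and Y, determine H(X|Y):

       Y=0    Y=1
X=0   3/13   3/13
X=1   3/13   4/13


H(X|Y) = Σ_y p(y) H(X|Y=y)
  p(Y=0) = 6/13, H(X|Y=0) = 1.0000
  p(Y=1) = 7/13, H(X|Y=1) = 0.9852
H(X|Y) = 0.4615×1.0000 + 0.5385×0.9852 = 0.9920 bits


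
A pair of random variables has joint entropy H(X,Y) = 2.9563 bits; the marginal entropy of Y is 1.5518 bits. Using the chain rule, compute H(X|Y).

Chain rule: H(X,Y) = H(X|Y) + H(Y)
H(X|Y) = H(X,Y) - H(Y) = 2.9563 - 1.5518 = 1.4045 bits


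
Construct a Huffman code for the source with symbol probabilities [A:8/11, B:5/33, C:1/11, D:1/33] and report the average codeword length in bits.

Huffman tree construction:
Combine smallest probabilities repeatedly
Resulting codes:
  A: 1 (length 1)
  B: 01 (length 2)
  C: 001 (length 3)
  D: 000 (length 3)
Average length = Σ p(s) × length(s) = 1.3939 bits


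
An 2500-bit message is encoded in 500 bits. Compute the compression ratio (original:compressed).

Compression ratio = Original / Compressed
= 2500 / 500 = 5.00:1


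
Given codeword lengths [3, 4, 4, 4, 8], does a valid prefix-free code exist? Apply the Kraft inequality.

Kraft inequality: Σ 2^(-l_i) ≤ 1 for prefix-free code
Calculating: 2^(-3) + 2^(-4) + 2^(-4) + 2^(-4) + 2^(-8)
= 0.125 + 0.0625 + 0.0625 + 0.0625 + 0.00390625
= 0.3164
Since 0.3164 ≤ 1, prefix-free code exists


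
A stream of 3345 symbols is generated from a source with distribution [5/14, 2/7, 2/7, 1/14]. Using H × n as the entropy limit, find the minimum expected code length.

Entropy H = 1.8352 bits/symbol
Minimum bits = H × n = 1.8352 × 3345
= 6138.87 bits


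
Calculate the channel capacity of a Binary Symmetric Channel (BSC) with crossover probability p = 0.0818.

For BSC with error probability p:
C = 1 - H(p) where H(p) is binary entropy
H(0.0818) = -0.0818 × log₂(0.0818) - 0.9182 × log₂(0.9182)
H(p) = 0.4085
C = 1 - 0.4085 = 0.5915 bits/use


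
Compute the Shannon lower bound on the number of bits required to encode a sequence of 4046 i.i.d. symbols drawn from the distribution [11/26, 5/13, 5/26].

Entropy H = 1.5126 bits/symbol
Minimum bits = H × n = 1.5126 × 4046
= 6120.16 bits


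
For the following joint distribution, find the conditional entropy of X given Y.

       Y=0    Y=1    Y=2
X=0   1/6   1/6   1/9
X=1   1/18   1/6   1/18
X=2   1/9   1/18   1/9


H(X|Y) = Σ_y p(y) H(X|Y=y)
  p(Y=0) = 1/3, H(X|Y=0) = 1.4591
  p(Y=1) = 7/18, H(X|Y=1) = 1.4488
  p(Y=2) = 5/18, H(X|Y=2) = 1.5219
H(X|Y) = 0.3333×1.4591 + 0.3889×1.4488 + 0.2778×1.5219 = 1.4726 bits


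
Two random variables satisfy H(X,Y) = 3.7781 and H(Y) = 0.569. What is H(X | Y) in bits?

Chain rule: H(X,Y) = H(X|Y) + H(Y)
H(X|Y) = H(X,Y) - H(Y) = 3.7781 - 0.569 = 3.2091 bits


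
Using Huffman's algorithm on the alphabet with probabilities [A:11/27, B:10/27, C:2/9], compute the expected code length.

Huffman tree construction:
Combine smallest probabilities repeatedly
Resulting codes:
  A: 0 (length 1)
  B: 11 (length 2)
  C: 10 (length 2)
Average length = Σ p(s) × length(s) = 1.5926 bits


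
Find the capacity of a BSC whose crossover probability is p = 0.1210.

For BSC with error probability p:
C = 1 - H(p) where H(p) is binary entropy
H(0.1210) = -0.1210 × log₂(0.1210) - 0.8790 × log₂(0.8790)
H(p) = 0.5322
C = 1 - 0.5322 = 0.4678 bits/use


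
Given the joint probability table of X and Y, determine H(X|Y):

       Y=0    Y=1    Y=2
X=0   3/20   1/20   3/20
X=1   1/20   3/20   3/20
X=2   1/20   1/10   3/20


H(X|Y) = Σ_y p(y) H(X|Y=y)
  p(Y=0) = 1/4, H(X|Y=0) = 1.3710
  p(Y=1) = 3/10, H(X|Y=1) = 1.4591
  p(Y=2) = 9/20, H(X|Y=2) = 1.5850
H(X|Y) = 0.2500×1.3710 + 0.3000×1.4591 + 0.4500×1.5850 = 1.4937 bits


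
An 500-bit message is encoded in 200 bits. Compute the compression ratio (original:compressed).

Compression ratio = Original / Compressed
= 500 / 200 = 2.50:1


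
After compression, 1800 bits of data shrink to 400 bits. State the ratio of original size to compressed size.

Compression ratio = Original / Compressed
= 1800 / 400 = 4.50:1


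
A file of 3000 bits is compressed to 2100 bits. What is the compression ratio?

Compression ratio = Original / Compressed
= 3000 / 2100 = 1.43:1


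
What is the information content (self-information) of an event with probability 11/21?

Information content I(x) = -log₂(p(x))
I = -log₂(11/21) = -log₂(0.5238)
I = 0.9329 bits


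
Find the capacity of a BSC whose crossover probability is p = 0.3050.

For BSC with error probability p:
C = 1 - H(p) where H(p) is binary entropy
H(0.3050) = -0.3050 × log₂(0.3050) - 0.6950 × log₂(0.6950)
H(p) = 0.8873
C = 1 - 0.8873 = 0.1127 bits/use


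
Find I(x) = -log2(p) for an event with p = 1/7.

Information content I(x) = -log₂(p(x))
I = -log₂(1/7) = -log₂(0.1429)
I = 2.8074 bits


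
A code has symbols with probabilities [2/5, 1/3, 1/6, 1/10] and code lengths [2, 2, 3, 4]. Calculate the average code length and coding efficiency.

Average length L = Σ p_i × l_i = 2.3667 bits
Entropy H = 1.8201 bits
Efficiency η = H/L × 100% = 76.91%


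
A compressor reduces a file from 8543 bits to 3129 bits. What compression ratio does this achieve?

Compression ratio = Original / Compressed
= 8543 / 3129 = 2.73:1


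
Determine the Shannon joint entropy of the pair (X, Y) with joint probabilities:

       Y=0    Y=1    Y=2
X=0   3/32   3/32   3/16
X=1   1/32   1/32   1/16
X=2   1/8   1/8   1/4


H(X,Y) = -Σ p(x,y) log₂ p(x,y)
  p(0,0)=3/32: -0.0938 × log₂(0.0938) = 0.3202
  p(0,1)=3/32: -0.0938 × log₂(0.0938) = 0.3202
  p(0,2)=3/16: -0.1875 × log₂(0.1875) = 0.4528
  p(1,0)=1/32: -0.0312 × log₂(0.0312) = 0.1562
  p(1,1)=1/32: -0.0312 × log₂(0.0312) = 0.1562
  p(1,2)=1/16: -0.0625 × log₂(0.0625) = 0.2500
  p(2,0)=1/8: -0.1250 × log₂(0.1250) = 0.3750
  p(2,1)=1/8: -0.1250 × log₂(0.1250) = 0.3750
  p(2,2)=1/4: -0.2500 × log₂(0.2500) = 0.5000
H(X,Y) = 2.9056 bits


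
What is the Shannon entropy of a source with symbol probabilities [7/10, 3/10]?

H(X) = -Σ p(x) log₂ p(x)
  -7/10 × log₂(7/10) = 0.3602
  -3/10 × log₂(3/10) = 0.5211
H(X) = 0.8813 bits


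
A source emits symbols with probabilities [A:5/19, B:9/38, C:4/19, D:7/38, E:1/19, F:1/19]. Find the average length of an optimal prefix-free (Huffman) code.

Huffman tree construction:
Combine smallest probabilities repeatedly
Resulting codes:
  A: 10 (length 2)
  B: 01 (length 2)
  C: 00 (length 2)
  D: 111 (length 3)
  E: 1100 (length 4)
  F: 1101 (length 4)
Average length = Σ p(s) × length(s) = 2.3947 bits


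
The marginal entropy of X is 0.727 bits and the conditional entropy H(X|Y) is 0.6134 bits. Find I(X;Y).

I(X;Y) = H(X) - H(X|Y)
I(X;Y) = 0.727 - 0.6134 = 0.1136 bits


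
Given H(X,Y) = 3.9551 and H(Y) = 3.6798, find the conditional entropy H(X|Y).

Chain rule: H(X,Y) = H(X|Y) + H(Y)
H(X|Y) = H(X,Y) - H(Y) = 3.9551 - 3.6798 = 0.2753 bits


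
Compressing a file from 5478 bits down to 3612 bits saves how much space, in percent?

Space savings = (1 - Compressed/Original) × 100%
= (1 - 3612/5478) × 100%
= 34.06%


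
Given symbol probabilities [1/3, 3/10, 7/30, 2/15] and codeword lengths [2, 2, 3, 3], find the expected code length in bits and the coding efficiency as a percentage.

Average length L = Σ p_i × l_i = 2.3667 bits
Entropy H = 1.9269 bits
Efficiency η = H/L × 100% = 81.42%


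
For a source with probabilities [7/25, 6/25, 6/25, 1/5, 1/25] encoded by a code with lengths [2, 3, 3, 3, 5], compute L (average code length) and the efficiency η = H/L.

Average length L = Σ p_i × l_i = 2.8000 bits
Entropy H = 2.1526 bits
Efficiency η = H/L × 100% = 76.88%


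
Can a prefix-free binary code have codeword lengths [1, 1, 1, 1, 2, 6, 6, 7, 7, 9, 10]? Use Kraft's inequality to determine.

Kraft inequality: Σ 2^(-l_i) ≤ 1 for prefix-free code
Calculating: 2^(-1) + 2^(-1) + 2^(-1) + 2^(-1) + 2^(-2) + 2^(-6) + 2^(-6) + 2^(-7) + 2^(-7) + 2^(-9) + 2^(-10)
= 0.5 + 0.5 + 0.5 + 0.5 + 0.25 + 0.015625 + 0.015625 + 0.0078125 + 0.0078125 + 0.001953125 + 0.0009765625
= 2.2998
Since 2.2998 > 1, prefix-free code does not exist


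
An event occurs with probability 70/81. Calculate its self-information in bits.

Information content I(x) = -log₂(p(x))
I = -log₂(70/81) = -log₂(0.8642)
I = 0.2106 bits


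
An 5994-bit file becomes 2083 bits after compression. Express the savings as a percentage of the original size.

Space savings = (1 - Compressed/Original) × 100%
= (1 - 2083/5994) × 100%
= 65.25%


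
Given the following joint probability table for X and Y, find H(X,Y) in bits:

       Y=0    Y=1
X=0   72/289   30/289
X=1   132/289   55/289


H(X,Y) = -Σ p(x,y) log₂ p(x,y)
  p(0,0)=72/289: -0.2491 × log₂(0.2491) = 0.4995
  p(0,1)=30/289: -0.1038 × log₂(0.1038) = 0.3392
  p(1,0)=132/289: -0.4567 × log₂(0.4567) = 0.5164
  p(1,1)=55/289: -0.1903 × log₂(0.1903) = 0.4555
H(X,Y) = 1.8106 bits


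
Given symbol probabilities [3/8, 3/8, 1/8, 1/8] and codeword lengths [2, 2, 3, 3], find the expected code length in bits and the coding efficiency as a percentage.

Average length L = Σ p_i × l_i = 2.2500 bits
Entropy H = 1.8113 bits
Efficiency η = H/L × 100% = 80.50%


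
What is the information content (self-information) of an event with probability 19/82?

Information content I(x) = -log₂(p(x))
I = -log₂(19/82) = -log₂(0.2317)
I = 2.1096 bits


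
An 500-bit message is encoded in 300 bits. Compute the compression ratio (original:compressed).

Compression ratio = Original / Compressed
= 500 / 300 = 1.67:1


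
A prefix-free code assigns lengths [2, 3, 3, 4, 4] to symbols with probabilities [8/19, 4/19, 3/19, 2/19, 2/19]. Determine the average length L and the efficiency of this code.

Average length L = Σ p_i × l_i = 2.7895 bits
Entropy H = 2.1029 bits
Efficiency η = H/L × 100% = 75.39%


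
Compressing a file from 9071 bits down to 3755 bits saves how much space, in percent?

Space savings = (1 - Compressed/Original) × 100%
= (1 - 3755/9071) × 100%
= 58.60%


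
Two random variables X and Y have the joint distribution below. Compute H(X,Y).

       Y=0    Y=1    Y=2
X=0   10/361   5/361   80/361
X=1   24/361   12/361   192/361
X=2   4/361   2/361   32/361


H(X,Y) = -Σ p(x,y) log₂ p(x,y)
  p(0,0)=10/361: -0.0277 × log₂(0.0277) = 0.1433
  p(0,1)=5/361: -0.0139 × log₂(0.0139) = 0.0855
  p(0,2)=80/361: -0.2216 × log₂(0.2216) = 0.4818
  p(1,0)=24/361: -0.0665 × log₂(0.0665) = 0.2600
  p(1,1)=12/361: -0.0332 × log₂(0.0332) = 0.1632
  p(1,2)=192/361: -0.5319 × log₂(0.5319) = 0.4845
  p(2,0)=4/361: -0.0111 × log₂(0.0111) = 0.0720
  p(2,1)=2/361: -0.0055 × log₂(0.0055) = 0.0415
  p(2,2)=32/361: -0.0886 × log₂(0.0886) = 0.3099
H(X,Y) = 2.0417 bits


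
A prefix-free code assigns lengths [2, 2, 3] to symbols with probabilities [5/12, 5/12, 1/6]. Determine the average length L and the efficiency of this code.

Average length L = Σ p_i × l_i = 2.1667 bits
Entropy H = 1.4834 bits
Efficiency η = H/L × 100% = 68.46%


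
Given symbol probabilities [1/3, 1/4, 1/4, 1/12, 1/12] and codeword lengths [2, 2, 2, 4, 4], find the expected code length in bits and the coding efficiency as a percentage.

Average length L = Σ p_i × l_i = 2.3333 bits
Entropy H = 2.1258 bits
Efficiency η = H/L × 100% = 91.11%


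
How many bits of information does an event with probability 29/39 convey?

Information content I(x) = -log₂(p(x))
I = -log₂(29/39) = -log₂(0.7436)
I = 0.4274 bits


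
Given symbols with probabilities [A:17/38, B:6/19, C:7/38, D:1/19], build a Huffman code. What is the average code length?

Huffman tree construction:
Combine smallest probabilities repeatedly
Resulting codes:
  A: 0 (length 1)
  B: 11 (length 2)
  C: 101 (length 3)
  D: 100 (length 3)
Average length = Σ p(s) × length(s) = 1.7895 bits


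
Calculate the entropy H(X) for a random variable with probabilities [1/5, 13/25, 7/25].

H(X) = -Σ p(x) log₂ p(x)
  -1/5 × log₂(1/5) = 0.4644
  -13/25 × log₂(13/25) = 0.4906
  -7/25 × log₂(7/25) = 0.5142
H(X) = 1.4692 bits


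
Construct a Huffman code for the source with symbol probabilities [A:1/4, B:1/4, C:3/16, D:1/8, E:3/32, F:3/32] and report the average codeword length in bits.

Huffman tree construction:
Combine smallest probabilities repeatedly
Resulting codes:
  A: 01 (length 2)
  B: 10 (length 2)
  C: 111 (length 3)
  D: 110 (length 3)
  E: 000 (length 3)
  F: 001 (length 3)
Average length = Σ p(s) × length(s) = 2.5000 bits


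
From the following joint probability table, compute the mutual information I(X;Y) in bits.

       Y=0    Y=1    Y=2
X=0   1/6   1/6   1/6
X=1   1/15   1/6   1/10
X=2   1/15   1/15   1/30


H(X) = 1.4591, H(Y) = 1.5710, H(X,Y) = 3.0004
I(X;Y) = H(X) + H(Y) - H(X,Y) = 0.0297 bits


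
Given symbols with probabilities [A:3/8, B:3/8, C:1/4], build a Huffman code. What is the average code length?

Huffman tree construction:
Combine smallest probabilities repeatedly
Resulting codes:
  A: 11 (length 2)
  B: 0 (length 1)
  C: 10 (length 2)
Average length = Σ p(s) × length(s) = 1.6250 bits


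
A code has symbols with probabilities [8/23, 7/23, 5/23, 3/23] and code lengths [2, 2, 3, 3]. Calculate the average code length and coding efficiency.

Average length L = Σ p_i × l_i = 2.3478 bits
Entropy H = 1.9142 bits
Efficiency η = H/L × 100% = 81.53%


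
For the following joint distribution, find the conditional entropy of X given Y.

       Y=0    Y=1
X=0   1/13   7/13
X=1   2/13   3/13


H(X|Y) = Σ_y p(y) H(X|Y=y)
  p(Y=0) = 3/13, H(X|Y=0) = 0.9183
  p(Y=1) = 10/13, H(X|Y=1) = 0.8813
H(X|Y) = 0.2308×0.9183 + 0.7692×0.8813 = 0.8898 bits


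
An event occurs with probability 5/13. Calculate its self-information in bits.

Information content I(x) = -log₂(p(x))
I = -log₂(5/13) = -log₂(0.3846)
I = 1.3785 bits


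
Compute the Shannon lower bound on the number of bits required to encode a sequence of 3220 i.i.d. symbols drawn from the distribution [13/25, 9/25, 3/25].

Entropy H = 1.3883 bits/symbol
Minimum bits = H × n = 1.3883 × 3220
= 4470.19 bits


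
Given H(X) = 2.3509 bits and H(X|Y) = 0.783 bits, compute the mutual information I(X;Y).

I(X;Y) = H(X) - H(X|Y)
I(X;Y) = 2.3509 - 0.783 = 1.5679 bits


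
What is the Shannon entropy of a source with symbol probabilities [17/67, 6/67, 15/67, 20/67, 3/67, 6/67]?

H(X) = -Σ p(x) log₂ p(x)
  -17/67 × log₂(17/67) = 0.5020
  -6/67 × log₂(6/67) = 0.3117
  -15/67 × log₂(15/67) = 0.4834
  -20/67 × log₂(20/67) = 0.5206
  -3/67 × log₂(3/67) = 0.2006
  -6/67 × log₂(6/67) = 0.3117
H(X) = 2.3302 bits


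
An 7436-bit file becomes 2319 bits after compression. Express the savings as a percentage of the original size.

Space savings = (1 - Compressed/Original) × 100%
= (1 - 2319/7436) × 100%
= 68.81%


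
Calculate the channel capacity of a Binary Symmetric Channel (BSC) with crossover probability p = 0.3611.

For BSC with error probability p:
C = 1 - H(p) where H(p) is binary entropy
H(0.3611) = -0.3611 × log₂(0.3611) - 0.6389 × log₂(0.6389)
H(p) = 0.9436
C = 1 - 0.9436 = 0.0564 bits/use


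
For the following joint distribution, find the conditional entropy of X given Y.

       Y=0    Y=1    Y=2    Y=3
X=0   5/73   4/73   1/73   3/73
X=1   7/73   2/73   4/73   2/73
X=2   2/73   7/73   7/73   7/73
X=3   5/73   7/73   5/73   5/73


H(X|Y) = Σ_y p(y) H(X|Y=y)
  p(Y=0) = 19/73, H(X|Y=0) = 1.8863
  p(Y=1) = 20/73, H(X|Y=1) = 1.8568
  p(Y=2) = 17/73, H(X|Y=2) = 1.7780
  p(Y=3) = 17/73, H(X|Y=3) = 1.8512
H(X|Y) = 0.2603×1.8863 + 0.2740×1.8568 + 0.2329×1.7780 + 0.2329×1.8512 = 1.8448 bits


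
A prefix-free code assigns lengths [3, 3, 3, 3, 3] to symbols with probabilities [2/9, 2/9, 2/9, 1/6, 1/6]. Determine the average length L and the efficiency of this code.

Average length L = Σ p_i × l_i = 3.0000 bits
Entropy H = 2.3083 bits
Efficiency η = H/L × 100% = 76.94%


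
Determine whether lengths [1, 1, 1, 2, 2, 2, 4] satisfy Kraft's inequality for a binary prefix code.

Kraft inequality: Σ 2^(-l_i) ≤ 1 for prefix-free code
Calculating: 2^(-1) + 2^(-1) + 2^(-1) + 2^(-2) + 2^(-2) + 2^(-2) + 2^(-4)
= 0.5 + 0.5 + 0.5 + 0.25 + 0.25 + 0.25 + 0.0625
= 2.3125
Since 2.3125 > 1, prefix-free code does not exist


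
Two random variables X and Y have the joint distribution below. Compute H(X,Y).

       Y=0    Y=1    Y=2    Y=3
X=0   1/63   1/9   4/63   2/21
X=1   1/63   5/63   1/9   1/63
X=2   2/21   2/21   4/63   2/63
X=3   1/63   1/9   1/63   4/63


H(X,Y) = -Σ p(x,y) log₂ p(x,y)
  p(0,0)=1/63: -0.0159 × log₂(0.0159) = 0.0949
  p(0,1)=1/9: -0.1111 × log₂(0.1111) = 0.3522
  p(0,2)=4/63: -0.0635 × log₂(0.0635) = 0.2525
  p(0,3)=2/21: -0.0952 × log₂(0.0952) = 0.3231
  p(1,0)=1/63: -0.0159 × log₂(0.0159) = 0.0949
  p(1,1)=5/63: -0.0794 × log₂(0.0794) = 0.2901
  p(1,2)=1/9: -0.1111 × log₂(0.1111) = 0.3522
  p(1,3)=1/63: -0.0159 × log₂(0.0159) = 0.0949
  p(2,0)=2/21: -0.0952 × log₂(0.0952) = 0.3231
  p(2,1)=2/21: -0.0952 × log₂(0.0952) = 0.3231
  p(2,2)=4/63: -0.0635 × log₂(0.0635) = 0.2525
  p(2,3)=2/63: -0.0317 × log₂(0.0317) = 0.1580
  p(3,0)=1/63: -0.0159 × log₂(0.0159) = 0.0949
  p(3,1)=1/9: -0.1111 × log₂(0.1111) = 0.3522
  p(3,2)=1/63: -0.0159 × log₂(0.0159) = 0.0949
  p(3,3)=4/63: -0.0635 × log₂(0.0635) = 0.2525
H(X,Y) = 3.7060 bits


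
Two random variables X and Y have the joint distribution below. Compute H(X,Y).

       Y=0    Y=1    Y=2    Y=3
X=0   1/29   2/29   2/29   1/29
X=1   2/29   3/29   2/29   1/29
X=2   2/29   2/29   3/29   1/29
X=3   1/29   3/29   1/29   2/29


H(X,Y) = -Σ p(x,y) log₂ p(x,y)
  p(0,0)=1/29: -0.0345 × log₂(0.0345) = 0.1675
  p(0,1)=2/29: -0.0690 × log₂(0.0690) = 0.2661
  p(0,2)=2/29: -0.0690 × log₂(0.0690) = 0.2661
  p(0,3)=1/29: -0.0345 × log₂(0.0345) = 0.1675
  p(1,0)=2/29: -0.0690 × log₂(0.0690) = 0.2661
  p(1,1)=3/29: -0.1034 × log₂(0.1034) = 0.3386
  p(1,2)=2/29: -0.0690 × log₂(0.0690) = 0.2661
  p(1,3)=1/29: -0.0345 × log₂(0.0345) = 0.1675
  p(2,0)=2/29: -0.0690 × log₂(0.0690) = 0.2661
  p(2,1)=2/29: -0.0690 × log₂(0.0690) = 0.2661
  p(2,2)=3/29: -0.1034 × log₂(0.1034) = 0.3386
  p(2,3)=1/29: -0.0345 × log₂(0.0345) = 0.1675
  p(3,0)=1/29: -0.0345 × log₂(0.0345) = 0.1675
  p(3,1)=3/29: -0.1034 × log₂(0.1034) = 0.3386
  p(3,2)=1/29: -0.0345 × log₂(0.0345) = 0.1675
  p(3,3)=2/29: -0.0690 × log₂(0.0690) = 0.2661
H(X,Y) = 3.8833 bits


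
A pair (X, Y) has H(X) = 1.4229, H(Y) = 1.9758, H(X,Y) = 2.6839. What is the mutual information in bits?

I(X;Y) = H(X) + H(Y) - H(X,Y)
I(X;Y) = 1.4229 + 1.9758 - 2.6839 = 0.7148 bits


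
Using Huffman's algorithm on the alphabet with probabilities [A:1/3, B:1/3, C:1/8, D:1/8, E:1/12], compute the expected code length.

Huffman tree construction:
Combine smallest probabilities repeatedly
Resulting codes:
  A: 10 (length 2)
  B: 11 (length 2)
  C: 011 (length 3)
  D: 00 (length 2)
  E: 010 (length 3)
Average length = Σ p(s) × length(s) = 2.2083 bits


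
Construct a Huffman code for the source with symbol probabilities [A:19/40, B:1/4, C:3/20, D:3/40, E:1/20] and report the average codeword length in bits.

Huffman tree construction:
Combine smallest probabilities repeatedly
Resulting codes:
  A: 0 (length 1)
  B: 10 (length 2)
  C: 111 (length 3)
  D: 1101 (length 4)
  E: 1100 (length 4)
Average length = Σ p(s) × length(s) = 1.9250 bits


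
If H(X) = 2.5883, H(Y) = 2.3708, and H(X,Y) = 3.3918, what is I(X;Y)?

I(X;Y) = H(X) + H(Y) - H(X,Y)
I(X;Y) = 2.5883 + 2.3708 - 3.3918 = 1.5673 bits


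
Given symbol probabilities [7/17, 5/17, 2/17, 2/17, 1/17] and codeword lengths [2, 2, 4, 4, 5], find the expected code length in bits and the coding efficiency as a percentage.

Average length L = Σ p_i × l_i = 2.6471 bits
Entropy H = 2.0133 bits
Efficiency η = H/L × 100% = 76.06%


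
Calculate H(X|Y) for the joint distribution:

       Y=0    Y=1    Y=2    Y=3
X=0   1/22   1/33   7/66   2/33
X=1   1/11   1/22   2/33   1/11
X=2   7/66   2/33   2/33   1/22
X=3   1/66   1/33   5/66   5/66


H(X|Y) = Σ_y p(y) H(X|Y=y)
  p(Y=0) = 17/66, H(X|Y=0) = 1.7395
  p(Y=1) = 1/6, H(X|Y=1) = 1.9363
  p(Y=2) = 10/33, H(X|Y=2) = 1.9589
  p(Y=3) = 3/11, H(X|Y=3) = 1.9547
H(X|Y) = 0.2576×1.7395 + 0.1667×1.9363 + 0.3030×1.9589 + 0.2727×1.9547 = 1.8974 bits


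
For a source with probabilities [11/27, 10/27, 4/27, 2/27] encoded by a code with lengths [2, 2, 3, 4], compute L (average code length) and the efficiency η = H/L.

Average length L = Σ p_i × l_i = 2.2963 bits
Entropy H = 1.7448 bits
Efficiency η = H/L × 100% = 75.98%


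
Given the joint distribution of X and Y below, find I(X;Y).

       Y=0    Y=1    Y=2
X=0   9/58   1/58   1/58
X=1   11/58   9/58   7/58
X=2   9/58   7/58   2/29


H(X) = 1.4981, H(Y) = 1.4892, H(X,Y) = 2.9107
I(X;Y) = H(X) + H(Y) - H(X,Y) = 0.0766 bits


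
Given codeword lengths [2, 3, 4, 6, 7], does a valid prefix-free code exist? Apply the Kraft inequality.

Kraft inequality: Σ 2^(-l_i) ≤ 1 for prefix-free code
Calculating: 2^(-2) + 2^(-3) + 2^(-4) + 2^(-6) + 2^(-7)
= 0.25 + 0.125 + 0.0625 + 0.015625 + 0.0078125
= 0.4609
Since 0.4609 ≤ 1, prefix-free code exists


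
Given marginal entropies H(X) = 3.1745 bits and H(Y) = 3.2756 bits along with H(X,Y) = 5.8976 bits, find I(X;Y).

I(X;Y) = H(X) + H(Y) - H(X,Y)
I(X;Y) = 3.1745 + 3.2756 - 5.8976 = 0.5525 bits


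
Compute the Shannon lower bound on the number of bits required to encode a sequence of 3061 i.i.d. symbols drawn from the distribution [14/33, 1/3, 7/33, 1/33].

Entropy H = 1.6805 bits/symbol
Minimum bits = H × n = 1.6805 × 3061
= 5144.04 bits


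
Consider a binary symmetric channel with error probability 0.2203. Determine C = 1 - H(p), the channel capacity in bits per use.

For BSC with error probability p:
C = 1 - H(p) where H(p) is binary entropy
H(0.2203) = -0.2203 × log₂(0.2203) - 0.7797 × log₂(0.7797)
H(p) = 0.7607
C = 1 - 0.7607 = 0.2393 bits/use


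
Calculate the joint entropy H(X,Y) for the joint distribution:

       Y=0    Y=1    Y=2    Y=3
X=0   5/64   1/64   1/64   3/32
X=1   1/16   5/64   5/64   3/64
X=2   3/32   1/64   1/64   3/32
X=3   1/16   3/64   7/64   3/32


H(X,Y) = -Σ p(x,y) log₂ p(x,y)
  p(0,0)=5/64: -0.0781 × log₂(0.0781) = 0.2873
  p(0,1)=1/64: -0.0156 × log₂(0.0156) = 0.0938
  p(0,2)=1/64: -0.0156 × log₂(0.0156) = 0.0938
  p(0,3)=3/32: -0.0938 × log₂(0.0938) = 0.3202
  p(1,0)=1/16: -0.0625 × log₂(0.0625) = 0.2500
  p(1,1)=5/64: -0.0781 × log₂(0.0781) = 0.2873
  p(1,2)=5/64: -0.0781 × log₂(0.0781) = 0.2873
  p(1,3)=3/64: -0.0469 × log₂(0.0469) = 0.2070
  p(2,0)=3/32: -0.0938 × log₂(0.0938) = 0.3202
  p(2,1)=1/64: -0.0156 × log₂(0.0156) = 0.0938
  p(2,2)=1/64: -0.0156 × log₂(0.0156) = 0.0938
  p(2,3)=3/32: -0.0938 × log₂(0.0938) = 0.3202
  p(3,0)=1/16: -0.0625 × log₂(0.0625) = 0.2500
  p(3,1)=3/64: -0.0469 × log₂(0.0469) = 0.2070
  p(3,2)=7/64: -0.1094 × log₂(0.1094) = 0.3492
  p(3,3)=3/32: -0.0938 × log₂(0.0938) = 0.3202
H(X,Y) = 3.7808 bits


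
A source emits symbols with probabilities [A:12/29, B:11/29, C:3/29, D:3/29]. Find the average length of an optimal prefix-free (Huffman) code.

Huffman tree construction:
Combine smallest probabilities repeatedly
Resulting codes:
  A: 0 (length 1)
  B: 11 (length 2)
  C: 100 (length 3)
  D: 101 (length 3)
Average length = Σ p(s) × length(s) = 1.7931 bits


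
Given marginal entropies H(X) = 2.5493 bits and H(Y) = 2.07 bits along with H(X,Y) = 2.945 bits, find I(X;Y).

I(X;Y) = H(X) + H(Y) - H(X,Y)
I(X;Y) = 2.5493 + 2.07 - 2.945 = 1.6743 bits


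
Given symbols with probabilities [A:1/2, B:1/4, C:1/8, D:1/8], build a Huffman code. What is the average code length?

Huffman tree construction:
Combine smallest probabilities repeatedly
Resulting codes:
  A: 0 (length 1)
  B: 10 (length 2)
  C: 110 (length 3)
  D: 111 (length 3)
Average length = Σ p(s) × length(s) = 1.7500 bits


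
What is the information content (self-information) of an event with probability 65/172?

Information content I(x) = -log₂(p(x))
I = -log₂(65/172) = -log₂(0.3779)
I = 1.4039 bits


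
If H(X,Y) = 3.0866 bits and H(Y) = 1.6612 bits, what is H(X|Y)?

Chain rule: H(X,Y) = H(X|Y) + H(Y)
H(X|Y) = H(X,Y) - H(Y) = 3.0866 - 1.6612 = 1.4254 bits


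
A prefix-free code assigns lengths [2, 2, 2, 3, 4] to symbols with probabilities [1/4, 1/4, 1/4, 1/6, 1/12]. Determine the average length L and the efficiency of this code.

Average length L = Σ p_i × l_i = 2.3333 bits
Entropy H = 2.2296 bits
Efficiency η = H/L × 100% = 95.55%


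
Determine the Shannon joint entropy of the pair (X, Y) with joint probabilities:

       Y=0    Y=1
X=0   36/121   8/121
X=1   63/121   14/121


H(X,Y) = -Σ p(x,y) log₂ p(x,y)
  p(0,0)=36/121: -0.2975 × log₂(0.2975) = 0.5203
  p(0,1)=8/121: -0.0661 × log₂(0.0661) = 0.2591
  p(1,0)=63/121: -0.5207 × log₂(0.5207) = 0.4902
  p(1,1)=14/121: -0.1157 × log₂(0.1157) = 0.3600
H(X,Y) = 1.6297 bits


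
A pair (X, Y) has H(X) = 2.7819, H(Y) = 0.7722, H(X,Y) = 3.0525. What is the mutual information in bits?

I(X;Y) = H(X) + H(Y) - H(X,Y)
I(X;Y) = 2.7819 + 0.7722 - 3.0525 = 0.5016 bits


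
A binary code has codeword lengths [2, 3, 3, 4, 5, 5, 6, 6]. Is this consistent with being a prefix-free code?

Kraft inequality: Σ 2^(-l_i) ≤ 1 for prefix-free code
Calculating: 2^(-2) + 2^(-3) + 2^(-3) + 2^(-4) + 2^(-5) + 2^(-5) + 2^(-6) + 2^(-6)
= 0.25 + 0.125 + 0.125 + 0.0625 + 0.03125 + 0.03125 + 0.015625 + 0.015625
= 0.6562
Since 0.6562 ≤ 1, prefix-free code exists


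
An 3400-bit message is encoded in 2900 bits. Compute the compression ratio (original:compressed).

Compression ratio = Original / Compressed
= 3400 / 2900 = 1.17:1


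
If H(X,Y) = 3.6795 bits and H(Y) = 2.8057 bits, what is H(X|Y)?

Chain rule: H(X,Y) = H(X|Y) + H(Y)
H(X|Y) = H(X,Y) - H(Y) = 3.6795 - 2.8057 = 0.8738 bits
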